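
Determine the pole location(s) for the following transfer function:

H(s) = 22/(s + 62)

Pole is where denominator = 0: s + 62 = 0, so s = -62.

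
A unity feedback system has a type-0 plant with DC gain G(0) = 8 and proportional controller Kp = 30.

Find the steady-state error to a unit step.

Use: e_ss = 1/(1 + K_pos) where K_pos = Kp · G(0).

K_pos = Kp · G(0) = 30 × 8 = 240. e_ss = 1/(1 + 240) = 0.0041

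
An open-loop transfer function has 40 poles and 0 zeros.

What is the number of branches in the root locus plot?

Root locus has n branches where n = number of poles = 40.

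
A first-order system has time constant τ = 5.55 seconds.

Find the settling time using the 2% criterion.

For first-order system, 2% settling time ≈ 4τ = 4 × 5.55 = 22.2 s.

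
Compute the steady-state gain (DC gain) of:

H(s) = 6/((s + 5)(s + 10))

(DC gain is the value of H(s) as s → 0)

DC gain = H(0) = 6/(5 × 10) = 6/50 = 0.12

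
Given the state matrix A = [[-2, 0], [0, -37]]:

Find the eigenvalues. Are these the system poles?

For diagonal matrix, eigenvalues are diagonal entries: λ₁ = -2, λ₂ = -37. Eigenvalues of A = system poles.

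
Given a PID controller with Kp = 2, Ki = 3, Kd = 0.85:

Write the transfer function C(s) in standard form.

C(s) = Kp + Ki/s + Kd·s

Substituting values: C(s) = 2 + 3/s + 0.85s = (0.85s² + 2s + 3)/s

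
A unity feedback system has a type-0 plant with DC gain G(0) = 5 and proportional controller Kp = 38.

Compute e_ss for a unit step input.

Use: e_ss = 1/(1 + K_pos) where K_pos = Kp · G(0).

K_pos = Kp · G(0) = 38 × 5 = 190. e_ss = 1/(1 + 190) = 0.0052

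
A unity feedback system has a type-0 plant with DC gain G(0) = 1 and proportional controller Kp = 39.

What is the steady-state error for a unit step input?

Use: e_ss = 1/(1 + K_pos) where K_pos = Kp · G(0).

K_pos = Kp · G(0) = 39 × 1 = 39. e_ss = 1/(1 + 39) = 0.025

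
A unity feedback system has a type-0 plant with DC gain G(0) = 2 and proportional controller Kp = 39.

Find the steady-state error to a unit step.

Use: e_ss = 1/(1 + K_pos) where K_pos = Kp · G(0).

K_pos = Kp · G(0) = 39 × 2 = 78. e_ss = 1/(1 + 78) = 0.0127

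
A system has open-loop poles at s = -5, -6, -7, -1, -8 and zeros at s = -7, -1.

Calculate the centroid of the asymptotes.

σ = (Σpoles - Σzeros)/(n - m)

σ = (Σpoles - Σzeros)/(n - m) = (-27 - (-8))/(5 - 2) = -19/3 = -6.33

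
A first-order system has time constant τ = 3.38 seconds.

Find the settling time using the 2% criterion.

For first-order system, 2% settling time ≈ 4τ = 4 × 3.38 = 13.52 s.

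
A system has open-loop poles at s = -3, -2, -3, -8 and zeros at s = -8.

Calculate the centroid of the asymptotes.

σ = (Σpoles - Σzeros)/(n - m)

σ = (Σpoles - Σzeros)/(n - m) = (-16 - (-8))/(4 - 1) = -8/3 = -2.67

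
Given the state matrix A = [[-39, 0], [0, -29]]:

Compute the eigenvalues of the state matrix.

For diagonal matrix, eigenvalues are diagonal entries: λ₁ = -39, λ₂ = -29.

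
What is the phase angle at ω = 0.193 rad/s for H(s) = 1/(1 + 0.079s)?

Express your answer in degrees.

Phase = -arctan(ωτ) = -arctan(0.193 × 0.079) = -0.9°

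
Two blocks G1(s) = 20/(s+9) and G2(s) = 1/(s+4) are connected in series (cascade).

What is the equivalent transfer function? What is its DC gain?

Series: multiply transfer functions. G_eq = 20/(s+9) × 1/(s+4) = 20/((s+9)(s+4)). DC gain = 20/(9×4) = 0.5556.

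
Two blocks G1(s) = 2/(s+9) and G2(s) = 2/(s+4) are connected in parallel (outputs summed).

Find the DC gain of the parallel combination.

Parallel: G_eq = G1 + G2. DC gain = G1(0) + G2(0) = 2/9 + 2/4 = 0.2222 + 0.5 = 0.7222.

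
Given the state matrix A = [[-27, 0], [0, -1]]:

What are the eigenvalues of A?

For diagonal matrix, eigenvalues are diagonal entries: λ₁ = -27, λ₂ = -1.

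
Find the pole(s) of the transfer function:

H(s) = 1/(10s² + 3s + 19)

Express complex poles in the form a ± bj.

Discriminant = 3² - 4×10×19 = 9 - 760 = -751 < 0, so the poles are a complex conjugate pair s = (-3 ± j√751)/(2×10). Real part = -3/(2×10) = -3/20 = -0.15; imaginary part = ±√751/(2×10) ≈ 1.3702. Poles: s = -0.15 ± 1.3702j.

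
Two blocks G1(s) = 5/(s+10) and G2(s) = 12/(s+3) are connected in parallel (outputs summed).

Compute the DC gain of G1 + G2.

Parallel: G_eq = G1 + G2. DC gain = G1(0) + G2(0) = 5/10 + 12/3 = 0.5 + 4 = 4.5.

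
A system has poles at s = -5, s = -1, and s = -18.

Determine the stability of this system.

All poles are in the left half-plane. System is stable.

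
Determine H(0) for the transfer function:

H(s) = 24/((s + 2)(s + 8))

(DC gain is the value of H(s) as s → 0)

DC gain = H(0) = 24/(2 × 8) = 24/16 = 1.5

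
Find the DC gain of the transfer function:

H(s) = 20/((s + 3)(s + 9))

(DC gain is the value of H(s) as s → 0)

DC gain = H(0) = 20/(3 × 9) = 20/27 = 0.7407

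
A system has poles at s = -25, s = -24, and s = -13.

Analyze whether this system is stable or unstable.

All poles are in the left half-plane. System is stable.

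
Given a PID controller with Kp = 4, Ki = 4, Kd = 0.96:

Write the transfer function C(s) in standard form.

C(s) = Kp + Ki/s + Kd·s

Substituting values: C(s) = 4 + 4/s + 0.96s = (0.96s² + 4s + 4)/s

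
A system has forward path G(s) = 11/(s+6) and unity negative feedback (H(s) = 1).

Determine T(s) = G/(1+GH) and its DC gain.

T(s) = G/(1+GH) = [11/(s+6)] / [1 + 11/(s+6)] = 11/(s+6+11) = 11/(s+17). DC gain = 11/17 = 0.6471.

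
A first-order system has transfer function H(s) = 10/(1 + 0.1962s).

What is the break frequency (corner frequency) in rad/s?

Corner frequency = 1/τ = 1/0.1962 = 5.097 rad/s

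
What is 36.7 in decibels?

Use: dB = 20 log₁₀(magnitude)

dB = 20 log₁₀(36.7) = 31.3 dB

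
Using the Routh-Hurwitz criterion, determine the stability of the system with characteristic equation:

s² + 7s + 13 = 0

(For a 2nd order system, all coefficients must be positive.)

Coefficients: 1, 7, 13. All positive, so system is stable.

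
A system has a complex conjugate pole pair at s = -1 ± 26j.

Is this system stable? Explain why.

Real part of poles is -1 (< 0, left half-plane). Stable.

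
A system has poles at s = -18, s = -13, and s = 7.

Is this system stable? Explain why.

Pole(s) at s = 7 are not in the left half-plane. System is unstable.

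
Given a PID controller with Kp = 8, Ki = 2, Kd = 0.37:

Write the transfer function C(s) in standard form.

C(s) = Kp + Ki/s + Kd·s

Substituting values: C(s) = 8 + 2/s + 0.37s = (0.37s² + 8s + 2)/s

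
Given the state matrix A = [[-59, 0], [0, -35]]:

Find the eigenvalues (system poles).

For diagonal matrix, eigenvalues are diagonal entries: λ₁ = -59, λ₂ = -35.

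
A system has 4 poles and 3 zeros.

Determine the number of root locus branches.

Root locus has n branches where n = number of poles = 4.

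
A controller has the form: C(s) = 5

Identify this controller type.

This is a Proportional (P) controller.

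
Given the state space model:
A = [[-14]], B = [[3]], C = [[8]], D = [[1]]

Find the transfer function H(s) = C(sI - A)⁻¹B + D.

(sI - A)⁻¹ = 1/(s + 14). H(s) = 8×3/(s + 14) + 1 = (s + 38)/(s + 14).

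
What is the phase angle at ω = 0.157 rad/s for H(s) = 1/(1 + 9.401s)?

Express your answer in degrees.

Phase = -arctan(ωτ) = -arctan(0.157 × 9.401) = -55.9°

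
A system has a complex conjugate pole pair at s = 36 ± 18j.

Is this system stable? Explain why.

Real part of poles is 36 (> 0, right half-plane). Unstable.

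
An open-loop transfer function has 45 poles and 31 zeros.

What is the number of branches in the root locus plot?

Root locus has n branches where n = number of poles = 45.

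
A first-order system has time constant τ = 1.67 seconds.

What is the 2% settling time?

For first-order system, 2% settling time ≈ 4τ = 4 × 1.67 = 6.68 s.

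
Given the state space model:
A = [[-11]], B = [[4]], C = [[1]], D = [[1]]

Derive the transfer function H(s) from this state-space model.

(sI - A)⁻¹ = 1/(s + 11). H(s) = 1×4/(s + 11) + 1 = (s + 15)/(s + 11).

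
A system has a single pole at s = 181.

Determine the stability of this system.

Pole at s = 181 is in the right half-plane. Unstable.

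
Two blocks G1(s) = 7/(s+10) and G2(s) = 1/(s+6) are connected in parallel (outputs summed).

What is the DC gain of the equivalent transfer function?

Parallel: G_eq = G1 + G2. DC gain = G1(0) + G2(0) = 7/10 + 1/6 = 0.7 + 0.1667 = 0.8667.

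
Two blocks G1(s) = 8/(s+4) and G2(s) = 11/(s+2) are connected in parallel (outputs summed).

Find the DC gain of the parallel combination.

Parallel: G_eq = G1 + G2. DC gain = G1(0) + G2(0) = 8/4 + 11/2 = 2 + 5.5 = 7.5.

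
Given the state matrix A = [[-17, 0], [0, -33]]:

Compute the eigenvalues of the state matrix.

For diagonal matrix, eigenvalues are diagonal entries: λ₁ = -17, λ₂ = -33.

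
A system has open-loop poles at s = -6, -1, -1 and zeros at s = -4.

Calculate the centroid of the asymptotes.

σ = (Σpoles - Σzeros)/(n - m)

σ = (Σpoles - Σzeros)/(n - m) = (-8 - (-4))/(3 - 1) = -4/2 = -2.0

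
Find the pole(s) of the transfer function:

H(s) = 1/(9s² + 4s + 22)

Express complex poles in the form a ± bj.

Discriminant = 4² - 4×9×22 = 16 - 792 = -776 < 0, so the poles are a complex conjugate pair s = (-4 ± j√776)/(2×9). Real part = -4/(2×9) = -4/18 ≈ -0.2222; imaginary part = ±√776/(2×9) ≈ 1.5476. Poles: s = -0.2222 ± 1.5476j.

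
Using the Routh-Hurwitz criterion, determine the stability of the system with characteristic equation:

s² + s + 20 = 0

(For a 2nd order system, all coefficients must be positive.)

Coefficients: 1, 1, 20. All positive, so system is stable.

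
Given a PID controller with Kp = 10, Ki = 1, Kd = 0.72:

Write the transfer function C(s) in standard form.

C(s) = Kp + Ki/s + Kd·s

Substituting values: C(s) = 10 + 1/s + 0.72s = (0.72s² + 10s + 1)/s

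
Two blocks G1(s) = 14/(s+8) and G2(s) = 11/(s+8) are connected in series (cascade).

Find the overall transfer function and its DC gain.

Series: multiply transfer functions. G_eq = 14/(s+8) × 11/(s+8) = 154/((s+8)(s+8)). DC gain = 154/(8×8) = 2.40625.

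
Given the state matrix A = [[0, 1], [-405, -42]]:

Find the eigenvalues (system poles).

det(A - λI) = λ² - (-42)λ + 405 = (λ - (-27))(λ - (-15)). Eigenvalues: -27, -15.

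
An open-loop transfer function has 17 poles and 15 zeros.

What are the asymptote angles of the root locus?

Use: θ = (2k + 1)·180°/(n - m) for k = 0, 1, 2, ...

n - m = 17 - 15 = 2. Angles: θk = (2k + 1)·180°/2 = 90°, 270°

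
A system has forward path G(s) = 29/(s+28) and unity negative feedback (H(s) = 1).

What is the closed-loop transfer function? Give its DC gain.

T(s) = G/(1+GH) = [29/(s+28)] / [1 + 29/(s+28)] = 29/(s+28+29) = 29/(s+57). DC gain = 29/57 = 0.5088.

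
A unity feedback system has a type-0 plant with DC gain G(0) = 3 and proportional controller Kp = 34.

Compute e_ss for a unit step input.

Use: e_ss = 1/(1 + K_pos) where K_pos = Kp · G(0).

K_pos = Kp · G(0) = 34 × 3 = 102. e_ss = 1/(1 + 102) = 0.0097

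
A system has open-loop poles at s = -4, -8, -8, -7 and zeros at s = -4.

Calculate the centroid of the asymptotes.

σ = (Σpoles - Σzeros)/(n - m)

σ = (Σpoles - Σzeros)/(n - m) = (-27 - (-4))/(4 - 1) = -23/3 = -7.67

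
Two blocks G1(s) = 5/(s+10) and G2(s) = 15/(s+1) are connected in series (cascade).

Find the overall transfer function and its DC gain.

Series: multiply transfer functions. G_eq = 5/(s+10) × 15/(s+1) = 75/((s+10)(s+1)). DC gain = 75/(10×1) = 7.5.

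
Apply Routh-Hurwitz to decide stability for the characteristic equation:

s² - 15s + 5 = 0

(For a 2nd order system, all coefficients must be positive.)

Coefficients: 1, -15, 5. b=-15 not positive, so system is unstable.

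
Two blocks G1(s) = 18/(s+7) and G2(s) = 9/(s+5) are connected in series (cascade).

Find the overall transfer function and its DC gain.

Series: multiply transfer functions. G_eq = 18/(s+7) × 9/(s+5) = 162/((s+7)(s+5)). DC gain = 162/(7×5) = 4.6286.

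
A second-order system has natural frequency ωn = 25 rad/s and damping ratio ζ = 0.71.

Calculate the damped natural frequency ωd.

ωd = ωn√(1 - ζ²) = 25√(1 - 0.71²) = 17.61 rad/s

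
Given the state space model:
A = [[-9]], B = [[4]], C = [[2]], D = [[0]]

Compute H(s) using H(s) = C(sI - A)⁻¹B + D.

(sI - A)⁻¹ = 1/(s + 9). H(s) = 2 × 4/(s + 9) + 0 = 8/(s + 9).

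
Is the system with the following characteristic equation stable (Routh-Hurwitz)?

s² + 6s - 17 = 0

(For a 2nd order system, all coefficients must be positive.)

Coefficients: 1, 6, -17. c=-17 not positive, so system is unstable.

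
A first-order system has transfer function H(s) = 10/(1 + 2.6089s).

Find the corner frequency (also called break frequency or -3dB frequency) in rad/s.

Corner frequency = 1/τ = 1/2.6089 = 0.383 rad/s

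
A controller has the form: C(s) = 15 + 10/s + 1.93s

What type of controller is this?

This is a Proportional-Integral-Derivative (PID) controller.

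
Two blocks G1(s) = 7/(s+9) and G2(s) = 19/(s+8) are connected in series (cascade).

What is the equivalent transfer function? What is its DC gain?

Series: multiply transfer functions. G_eq = 7/(s+9) × 19/(s+8) = 133/((s+9)(s+8)). DC gain = 133/(9×8) = 1.8472.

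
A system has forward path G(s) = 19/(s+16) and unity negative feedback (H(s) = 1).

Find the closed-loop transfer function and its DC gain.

T(s) = G/(1+GH) = [19/(s+16)] / [1 + 19/(s+16)] = 19/(s+16+19) = 19/(s+35). DC gain = 19/35 = 0.5429.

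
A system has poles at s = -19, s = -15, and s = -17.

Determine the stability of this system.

All poles are in the left half-plane. System is stable.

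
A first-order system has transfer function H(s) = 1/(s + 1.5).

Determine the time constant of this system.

For H(s) = 1/(s + 1/τ), the pole is at -1/τ = -1.5, so τ = 1/1.5 = 0.6667 s.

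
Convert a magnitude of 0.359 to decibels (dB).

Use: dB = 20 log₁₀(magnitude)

dB = 20 log₁₀(0.359) = -8.9 dB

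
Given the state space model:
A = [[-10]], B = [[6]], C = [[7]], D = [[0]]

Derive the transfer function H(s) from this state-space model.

(sI - A)⁻¹ = 1/(s + 10). H(s) = 7 × 6/(s + 10) + 0 = 42/(s + 10).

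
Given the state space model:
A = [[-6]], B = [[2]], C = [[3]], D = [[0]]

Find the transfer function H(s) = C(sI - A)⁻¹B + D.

(sI - A)⁻¹ = 1/(s + 6). H(s) = 3 × 2/(s + 6) + 0 = 6/(s + 6).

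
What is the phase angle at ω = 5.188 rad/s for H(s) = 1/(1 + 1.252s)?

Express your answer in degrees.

Phase = -arctan(ωτ) = -arctan(5.188 × 1.252) = -81.2°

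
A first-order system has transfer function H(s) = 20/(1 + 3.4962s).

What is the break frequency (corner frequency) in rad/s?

Corner frequency = 1/τ = 1/3.4962 = 0.286 rad/s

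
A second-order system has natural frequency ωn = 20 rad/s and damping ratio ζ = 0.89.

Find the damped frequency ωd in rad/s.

ωd = ωn√(1 - ζ²) = 20√(1 - 0.89²) = 9.12 rad/s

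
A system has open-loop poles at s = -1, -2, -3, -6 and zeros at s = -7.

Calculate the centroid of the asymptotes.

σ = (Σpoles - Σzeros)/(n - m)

σ = (Σpoles - Σzeros)/(n - m) = (-12 - (-7))/(4 - 1) = -5/3 = -1.67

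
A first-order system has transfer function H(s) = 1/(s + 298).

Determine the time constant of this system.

For H(s) = 1/(s + 1/τ), the pole is at -1/τ = -298, so τ = 1/298 = 0.0034 s.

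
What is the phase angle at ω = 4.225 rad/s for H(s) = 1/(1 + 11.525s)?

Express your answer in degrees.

Phase = -arctan(ωτ) = -arctan(4.225 × 11.525) = -88.8°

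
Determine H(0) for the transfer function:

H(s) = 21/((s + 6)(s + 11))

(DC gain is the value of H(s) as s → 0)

DC gain = H(0) = 21/(6 × 11) = 21/66 = 0.3182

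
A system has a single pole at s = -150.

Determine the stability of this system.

Pole at s = -150 is in the left half-plane. Stable.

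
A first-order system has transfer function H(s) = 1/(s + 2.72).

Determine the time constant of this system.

For H(s) = 1/(s + 1/τ), the pole is at -1/τ = -2.72, so τ = 1/2.72 = 0.3676 s.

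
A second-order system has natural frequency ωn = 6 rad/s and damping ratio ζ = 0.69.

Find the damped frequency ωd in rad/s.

ωd = ωn√(1 - ζ²) = 6√(1 - 0.69²) = 4.34 rad/s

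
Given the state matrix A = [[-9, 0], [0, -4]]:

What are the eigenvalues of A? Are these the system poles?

For diagonal matrix, eigenvalues are diagonal entries: λ₁ = -9, λ₂ = -4. Eigenvalues of A = system poles.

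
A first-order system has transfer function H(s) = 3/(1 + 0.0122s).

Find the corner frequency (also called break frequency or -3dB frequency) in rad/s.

Corner frequency = 1/τ = 1/0.0122 = 81.967 rad/s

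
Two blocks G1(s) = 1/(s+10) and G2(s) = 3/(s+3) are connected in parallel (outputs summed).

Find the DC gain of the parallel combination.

Parallel: G_eq = G1 + G2. DC gain = G1(0) + G2(0) = 1/10 + 3/3 = 0.1 + 1 = 1.1.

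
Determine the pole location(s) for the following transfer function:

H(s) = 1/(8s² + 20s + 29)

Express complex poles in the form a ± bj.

Discriminant = 20² - 4×8×29 = 400 - 928 = -528 < 0, so the poles are a complex conjugate pair s = (-20 ± j√528)/(2×8). Real part = -20/(2×8) = -20/16 = -1.25; imaginary part = ±√528/(2×8) ≈ 1.4361. Poles: s = -1.25 ± 1.4361j.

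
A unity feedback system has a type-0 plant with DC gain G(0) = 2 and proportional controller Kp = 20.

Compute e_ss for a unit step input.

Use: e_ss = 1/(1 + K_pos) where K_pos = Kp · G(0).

K_pos = Kp · G(0) = 20 × 2 = 40. e_ss = 1/(1 + 40) = 0.0244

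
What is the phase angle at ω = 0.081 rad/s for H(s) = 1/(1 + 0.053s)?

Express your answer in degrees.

Phase = -arctan(ωτ) = -arctan(0.081 × 0.053) = -0.2°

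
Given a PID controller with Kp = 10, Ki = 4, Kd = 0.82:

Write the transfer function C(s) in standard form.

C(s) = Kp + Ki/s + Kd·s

Substituting values: C(s) = 10 + 4/s + 0.82s = (0.82s² + 10s + 4)/s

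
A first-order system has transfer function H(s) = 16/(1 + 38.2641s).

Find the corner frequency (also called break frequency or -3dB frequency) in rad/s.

Corner frequency = 1/τ = 1/38.2641 = 0.026 rad/s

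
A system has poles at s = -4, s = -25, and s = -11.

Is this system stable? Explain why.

All poles are in the left half-plane. System is stable.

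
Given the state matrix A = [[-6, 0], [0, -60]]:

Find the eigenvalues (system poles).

For diagonal matrix, eigenvalues are diagonal entries: λ₁ = -6, λ₂ = -60.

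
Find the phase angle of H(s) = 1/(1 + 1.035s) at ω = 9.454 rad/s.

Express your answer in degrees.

Phase = -arctan(ωτ) = -arctan(9.454 × 1.035) = -84.2°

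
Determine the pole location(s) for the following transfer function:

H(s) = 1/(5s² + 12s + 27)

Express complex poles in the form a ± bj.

Discriminant = 12² - 4×5×27 = 144 - 540 = -396 < 0, so the poles are a complex conjugate pair s = (-12 ± j√396)/(2×5). Real part = -12/(2×5) = -12/10 = -1.2; imaginary part = ±√396/(2×5) ≈ 1.9900. Poles: s = -1.2 ± 1.9900j.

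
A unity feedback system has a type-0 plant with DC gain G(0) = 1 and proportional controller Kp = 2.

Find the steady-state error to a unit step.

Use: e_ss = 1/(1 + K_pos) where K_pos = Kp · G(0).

K_pos = Kp · G(0) = 2 × 1 = 2. e_ss = 1/(1 + 2) = 0.3333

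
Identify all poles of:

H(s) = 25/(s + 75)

Pole is where denominator = 0: s + 75 = 0, so s = -75.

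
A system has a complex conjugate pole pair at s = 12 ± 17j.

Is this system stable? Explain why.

Real part of poles is 12 (> 0, right half-plane). Unstable.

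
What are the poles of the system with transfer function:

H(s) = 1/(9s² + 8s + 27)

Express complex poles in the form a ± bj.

Discriminant = 8² - 4×9×27 = 64 - 972 = -908 < 0, so the poles are a complex conjugate pair s = (-8 ± j√908)/(2×9). Real part = -8/(2×9) = -8/18 ≈ -0.4444; imaginary part = ±√908/(2×9) ≈ 1.6741. Poles: s = -0.4444 ± 1.6741j.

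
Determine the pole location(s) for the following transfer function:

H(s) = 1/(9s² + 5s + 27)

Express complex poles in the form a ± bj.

Discriminant = 5² - 4×9×27 = 25 - 972 = -947 < 0, so the poles are a complex conjugate pair s = (-5 ± j√947)/(2×9). Real part = -5/(2×9) = -5/18 ≈ -0.2778; imaginary part = ±√947/(2×9) ≈ 1.7096. Poles: s = -0.2778 ± 1.7096j.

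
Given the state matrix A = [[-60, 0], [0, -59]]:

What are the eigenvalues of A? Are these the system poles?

For diagonal matrix, eigenvalues are diagonal entries: λ₁ = -60, λ₂ = -59. Eigenvalues of A = system poles.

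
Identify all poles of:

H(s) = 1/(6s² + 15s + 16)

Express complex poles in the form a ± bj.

Discriminant = 15² - 4×6×16 = 225 - 384 = -159 < 0, so the poles are a complex conjugate pair s = (-15 ± j√159)/(2×6). Real part = -15/(2×6) = -15/12 = -1.25; imaginary part = ±√159/(2×6) ≈ 1.0508. Poles: s = -1.25 ± 1.0508j.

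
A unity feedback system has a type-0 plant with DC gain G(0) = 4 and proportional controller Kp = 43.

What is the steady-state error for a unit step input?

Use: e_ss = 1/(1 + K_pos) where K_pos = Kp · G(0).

K_pos = Kp · G(0) = 43 × 4 = 172. e_ss = 1/(1 + 172) = 0.0058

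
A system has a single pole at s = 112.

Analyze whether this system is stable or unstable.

Pole at s = 112 is in the right half-plane. Unstable.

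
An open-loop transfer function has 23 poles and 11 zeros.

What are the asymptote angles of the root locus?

n - m = 23 - 11 = 12. Angles: θk = (2k + 1)·180°/12 = 15°, 45°, 75°, 105°, 135°, 165°, 195°, 225°, 255°, 285°, 315°, 345°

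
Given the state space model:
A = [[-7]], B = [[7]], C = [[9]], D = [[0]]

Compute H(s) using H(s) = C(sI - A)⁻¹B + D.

(sI - A)⁻¹ = 1/(s + 7). H(s) = 9 × 7/(s + 7) + 0 = 63/(s + 7).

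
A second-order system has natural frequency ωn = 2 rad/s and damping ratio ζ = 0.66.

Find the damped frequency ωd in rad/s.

ωd = ωn√(1 - ζ²) = 2√(1 - 0.66²) = 1.5 rad/s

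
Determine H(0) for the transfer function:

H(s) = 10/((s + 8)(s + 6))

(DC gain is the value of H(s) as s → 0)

DC gain = H(0) = 10/(8 × 6) = 10/48 = 0.2083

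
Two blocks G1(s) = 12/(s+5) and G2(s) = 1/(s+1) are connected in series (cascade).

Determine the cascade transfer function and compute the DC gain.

Series: multiply transfer functions. G_eq = 12/(s+5) × 1/(s+1) = 12/((s+5)(s+1)). DC gain = 12/(5×1) = 2.4.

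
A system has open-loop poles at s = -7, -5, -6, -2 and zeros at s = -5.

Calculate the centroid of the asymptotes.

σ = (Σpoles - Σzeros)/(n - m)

σ = (Σpoles - Σzeros)/(n - m) = (-20 - (-5))/(4 - 1) = -15/3 = -5.0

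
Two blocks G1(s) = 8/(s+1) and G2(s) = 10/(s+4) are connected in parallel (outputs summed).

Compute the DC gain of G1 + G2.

Parallel: G_eq = G1 + G2. DC gain = G1(0) + G2(0) = 8/1 + 10/4 = 8 + 2.5 = 10.5.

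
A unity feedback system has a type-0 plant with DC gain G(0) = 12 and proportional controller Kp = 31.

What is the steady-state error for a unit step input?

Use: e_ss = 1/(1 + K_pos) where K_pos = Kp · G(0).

K_pos = Kp · G(0) = 31 × 12 = 372. e_ss = 1/(1 + 372) = 0.0027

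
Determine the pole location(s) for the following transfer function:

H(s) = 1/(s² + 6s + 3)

Discriminant = 6² - 4×1×3 = 36 - 12 = 24 > 0, so two distinct real poles. Using quadratic formula: s = (-6 ± √24)/(2×1) = (-6 ± √24)/2, with √24 ≈ 4.8990. s₁ ≈ -0.5505, s₂ ≈ -5.4495. Poles: s₁ = -0.5505, s₂ = -5.4495.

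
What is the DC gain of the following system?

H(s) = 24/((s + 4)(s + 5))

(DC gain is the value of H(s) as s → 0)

DC gain = H(0) = 24/(4 × 5) = 24/20 = 1.2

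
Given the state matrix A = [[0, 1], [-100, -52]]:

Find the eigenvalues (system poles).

det(A - λI) = λ² - (-52)λ + 100 = (λ - (-50))(λ - (-2)). Eigenvalues: -50, -2.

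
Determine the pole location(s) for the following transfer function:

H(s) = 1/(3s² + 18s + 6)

Discriminant = 18² - 4×3×6 = 324 - 72 = 252 > 0, so two distinct real poles. Using quadratic formula: s = (-18 ± √252)/(2×3) = (-18 ± √252)/6, with √252 ≈ 15.8745. s₁ ≈ -0.3542, s₂ ≈ -5.6458. Poles: s₁ = -0.3542, s₂ = -5.6458.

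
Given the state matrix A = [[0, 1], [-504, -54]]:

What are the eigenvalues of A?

det(A - λI) = λ² - (-54)λ + 504 = (λ - (-12))(λ - (-42)). Eigenvalues: -12, -42.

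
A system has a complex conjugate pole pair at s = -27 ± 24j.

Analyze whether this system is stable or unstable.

Real part of poles is -27 (< 0, left half-plane). Stable.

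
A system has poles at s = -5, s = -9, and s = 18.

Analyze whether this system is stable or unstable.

Pole(s) at s = 18 are not in the left half-plane. System is unstable.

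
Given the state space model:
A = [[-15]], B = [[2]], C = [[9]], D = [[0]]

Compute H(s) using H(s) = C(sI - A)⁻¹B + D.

(sI - A)⁻¹ = 1/(s + 15). H(s) = 9 × 2/(s + 15) + 0 = 18/(s + 15).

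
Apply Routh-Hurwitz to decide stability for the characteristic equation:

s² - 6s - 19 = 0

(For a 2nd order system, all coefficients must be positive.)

Coefficients: 1, -6, -19. b=-6, c=-19 not positive, so system is unstable.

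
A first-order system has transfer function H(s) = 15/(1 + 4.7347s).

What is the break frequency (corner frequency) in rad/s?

Corner frequency = 1/τ = 1/4.7347 = 0.211 rad/s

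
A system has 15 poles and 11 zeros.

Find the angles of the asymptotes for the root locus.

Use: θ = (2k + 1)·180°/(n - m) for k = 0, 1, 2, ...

n - m = 15 - 11 = 4. Angles: θk = (2k + 1)·180°/4 = 45°, 135°, 225°, 315°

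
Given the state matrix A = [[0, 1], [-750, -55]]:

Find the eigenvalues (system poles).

det(A - λI) = λ² - (-55)λ + 750 = (λ - (-25))(λ - (-30)). Eigenvalues: -25, -30.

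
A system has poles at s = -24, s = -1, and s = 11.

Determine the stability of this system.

Pole(s) at s = 11 are not in the left half-plane. System is unstable.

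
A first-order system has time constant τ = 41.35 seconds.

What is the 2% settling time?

For first-order system, 2% settling time ≈ 4τ = 4 × 41.35 = 165.4 s.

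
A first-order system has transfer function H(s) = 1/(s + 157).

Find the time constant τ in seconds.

For H(s) = 1/(s + 1/τ), the pole is at -1/τ = -157, so τ = 1/157 = 0.0064 s.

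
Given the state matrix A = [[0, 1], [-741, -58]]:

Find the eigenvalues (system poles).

det(A - λI) = λ² - (-58)λ + 741 = (λ - (-19))(λ - (-39)). Eigenvalues: -19, -39.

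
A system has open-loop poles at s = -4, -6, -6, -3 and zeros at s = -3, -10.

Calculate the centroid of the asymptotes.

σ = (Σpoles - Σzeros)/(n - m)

σ = (Σpoles - Σzeros)/(n - m) = (-19 - (-13))/(4 - 2) = -6/2 = -3.0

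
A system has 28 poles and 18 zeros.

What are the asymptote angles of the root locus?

n - m = 28 - 18 = 10. Angles: θk = (2k + 1)·180°/10 = 18°, 54°, 90°, 126°, 162°, 198°, 234°, 270°, 306°, 342°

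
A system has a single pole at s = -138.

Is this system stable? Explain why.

Pole at s = -138 is in the left half-plane. Stable.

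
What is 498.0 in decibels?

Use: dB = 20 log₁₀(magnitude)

dB = 20 log₁₀(498.0) = 53.9 dB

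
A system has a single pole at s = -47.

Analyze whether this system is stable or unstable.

Pole at s = -47 is in the left half-plane. Stable.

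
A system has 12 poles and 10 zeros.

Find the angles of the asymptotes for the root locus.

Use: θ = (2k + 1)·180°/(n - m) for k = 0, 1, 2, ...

n - m = 12 - 10 = 2. Angles: θk = (2k + 1)·180°/2 = 90°, 270°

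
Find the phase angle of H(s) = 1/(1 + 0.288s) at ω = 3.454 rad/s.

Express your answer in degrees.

Phase = -arctan(ωτ) = -arctan(3.454 × 0.288) = -44.8°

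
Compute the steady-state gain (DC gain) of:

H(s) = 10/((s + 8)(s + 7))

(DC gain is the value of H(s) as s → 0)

DC gain = H(0) = 10/(8 × 7) = 10/56 = 0.1786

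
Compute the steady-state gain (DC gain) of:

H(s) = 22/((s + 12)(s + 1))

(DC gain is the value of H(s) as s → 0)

DC gain = H(0) = 22/(12 × 1) = 22/12 = 1.8333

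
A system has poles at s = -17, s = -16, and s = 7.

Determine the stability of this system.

Pole(s) at s = 7 are not in the left half-plane. System is unstable.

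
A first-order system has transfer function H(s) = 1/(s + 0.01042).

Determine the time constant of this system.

For H(s) = 1/(s + 1/τ), the pole is at -1/τ = -0.01042, so τ = 1/0.01042 = 95.97 s.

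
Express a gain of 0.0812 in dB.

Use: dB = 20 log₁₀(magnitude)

dB = 20 log₁₀(0.0812) = -21.8 dB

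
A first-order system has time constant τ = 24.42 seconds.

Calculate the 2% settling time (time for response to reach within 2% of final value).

For first-order system, 2% settling time ≈ 4τ = 4 × 24.42 = 97.68 s.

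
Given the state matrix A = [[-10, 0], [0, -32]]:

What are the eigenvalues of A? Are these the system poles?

For diagonal matrix, eigenvalues are diagonal entries: λ₁ = -10, λ₂ = -32. Eigenvalues of A = system poles.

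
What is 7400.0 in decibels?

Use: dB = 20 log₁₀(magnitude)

dB = 20 log₁₀(7400.0) = 77.4 dB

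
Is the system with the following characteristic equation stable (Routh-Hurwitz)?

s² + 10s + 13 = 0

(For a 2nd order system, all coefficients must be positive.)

Coefficients: 1, 10, 13. All positive, so system is stable.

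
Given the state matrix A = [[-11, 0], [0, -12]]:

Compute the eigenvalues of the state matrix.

For diagonal matrix, eigenvalues are diagonal entries: λ₁ = -11, λ₂ = -12.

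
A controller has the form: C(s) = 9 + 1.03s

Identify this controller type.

This is a Proportional-Derivative (PD) controller.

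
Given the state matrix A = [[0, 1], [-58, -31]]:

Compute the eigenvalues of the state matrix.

det(A - λI) = λ² - (-31)λ + 58 = (λ - (-2))(λ - (-29)). Eigenvalues: -2, -29.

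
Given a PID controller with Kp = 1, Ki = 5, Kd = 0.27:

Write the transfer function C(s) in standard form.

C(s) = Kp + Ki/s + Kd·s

Substituting values: C(s) = 1 + 5/s + 0.27s = (0.27s² + s + 5)/s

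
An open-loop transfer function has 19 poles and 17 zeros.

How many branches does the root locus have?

Root locus has n branches where n = number of poles = 19.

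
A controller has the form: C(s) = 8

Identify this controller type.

This is a Proportional (P) controller.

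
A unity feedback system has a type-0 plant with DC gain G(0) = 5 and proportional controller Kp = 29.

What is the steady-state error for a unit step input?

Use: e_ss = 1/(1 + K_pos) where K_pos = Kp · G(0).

K_pos = Kp · G(0) = 29 × 5 = 145. e_ss = 1/(1 + 145) = 0.0068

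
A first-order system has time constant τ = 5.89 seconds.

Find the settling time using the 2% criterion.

For first-order system, 2% settling time ≈ 4τ = 4 × 5.89 = 23.56 s.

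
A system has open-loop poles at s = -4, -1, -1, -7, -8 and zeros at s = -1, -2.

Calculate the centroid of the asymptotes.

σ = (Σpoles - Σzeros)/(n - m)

σ = (Σpoles - Σzeros)/(n - m) = (-21 - (-3))/(5 - 2) = -18/3 = -6.0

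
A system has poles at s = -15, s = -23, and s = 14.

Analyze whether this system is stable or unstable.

Pole(s) at s = 14 are not in the left half-plane. System is unstable.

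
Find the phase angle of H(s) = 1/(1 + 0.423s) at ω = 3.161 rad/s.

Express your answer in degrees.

Phase = -arctan(ωτ) = -arctan(3.161 × 0.423) = -53.2°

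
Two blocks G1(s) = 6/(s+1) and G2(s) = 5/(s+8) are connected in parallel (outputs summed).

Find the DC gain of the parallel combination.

Parallel: G_eq = G1 + G2. DC gain = G1(0) + G2(0) = 6/1 + 5/8 = 6 + 0.625 = 6.625.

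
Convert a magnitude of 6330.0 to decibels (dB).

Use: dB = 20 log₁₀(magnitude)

dB = 20 log₁₀(6330.0) = 76.0 dB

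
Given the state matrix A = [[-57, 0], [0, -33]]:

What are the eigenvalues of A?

For diagonal matrix, eigenvalues are diagonal entries: λ₁ = -57, λ₂ = -33.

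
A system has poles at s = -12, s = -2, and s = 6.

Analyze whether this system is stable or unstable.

Pole(s) at s = 6 are not in the left half-plane. System is unstable.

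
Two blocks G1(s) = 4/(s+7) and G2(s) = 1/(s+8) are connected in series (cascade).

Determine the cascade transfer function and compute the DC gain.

Series: multiply transfer functions. G_eq = 4/(s+7) × 1/(s+8) = 4/((s+7)(s+8)). DC gain = 4/(7×8) = 0.0714.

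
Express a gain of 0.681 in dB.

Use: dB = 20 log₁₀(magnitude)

dB = 20 log₁₀(0.681) = -3.3 dB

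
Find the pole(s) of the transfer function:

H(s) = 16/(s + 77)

Pole is where denominator = 0: s + 77 = 0, so s = -77.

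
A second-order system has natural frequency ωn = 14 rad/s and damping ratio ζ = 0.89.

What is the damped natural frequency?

ωd = ωn√(1 - ζ²) = 14√(1 - 0.89²) = 6.38 rad/s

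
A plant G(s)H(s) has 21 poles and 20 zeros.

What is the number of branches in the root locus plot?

Root locus has n branches where n = number of poles = 21.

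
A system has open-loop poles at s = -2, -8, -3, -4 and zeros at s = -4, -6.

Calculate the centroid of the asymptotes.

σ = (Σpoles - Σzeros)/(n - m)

σ = (Σpoles - Σzeros)/(n - m) = (-17 - (-10))/(4 - 2) = -7/2 = -3.5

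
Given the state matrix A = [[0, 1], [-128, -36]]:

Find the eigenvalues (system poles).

det(A - λI) = λ² - (-36)λ + 128 = (λ - (-4))(λ - (-32)). Eigenvalues: -4, -32.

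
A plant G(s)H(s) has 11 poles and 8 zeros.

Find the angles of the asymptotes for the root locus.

n - m = 11 - 8 = 3. Angles: θk = (2k + 1)·180°/3 = 60°, 180°, 300°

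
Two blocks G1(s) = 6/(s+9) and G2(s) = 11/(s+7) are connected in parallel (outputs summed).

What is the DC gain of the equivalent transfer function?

Parallel: G_eq = G1 + G2. DC gain = G1(0) + G2(0) = 6/9 + 11/7 = 0.6667 + 1.5714 = 2.2381.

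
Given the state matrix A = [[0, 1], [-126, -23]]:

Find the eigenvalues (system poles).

det(A - λI) = λ² - (-23)λ + 126 = (λ - (-14))(λ - (-9)). Eigenvalues: -14, -9.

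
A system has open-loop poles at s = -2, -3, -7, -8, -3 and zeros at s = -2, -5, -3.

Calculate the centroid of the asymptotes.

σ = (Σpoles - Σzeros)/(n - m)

σ = (Σpoles - Σzeros)/(n - m) = (-23 - (-10))/(5 - 3) = -13/2 = -6.5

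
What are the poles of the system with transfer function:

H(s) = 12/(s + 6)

Pole is where denominator = 0: s + 6 = 0, so s = -6.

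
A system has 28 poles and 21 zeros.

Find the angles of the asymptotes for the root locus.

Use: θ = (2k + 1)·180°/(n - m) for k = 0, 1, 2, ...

n - m = 28 - 21 = 7. Angles: θk = (2k + 1)·180°/7 = 25.71°, 77.14°, 128.57°, 180°, 231.43°, 282.86°, 334.29°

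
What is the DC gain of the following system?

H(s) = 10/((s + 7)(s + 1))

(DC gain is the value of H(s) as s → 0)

DC gain = H(0) = 10/(7 × 1) = 10/7 = 1.4286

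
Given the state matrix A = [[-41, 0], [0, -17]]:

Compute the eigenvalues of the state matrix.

For diagonal matrix, eigenvalues are diagonal entries: λ₁ = -41, λ₂ = -17.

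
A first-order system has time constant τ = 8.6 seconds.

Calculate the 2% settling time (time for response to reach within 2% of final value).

For first-order system, 2% settling time ≈ 4τ = 4 × 8.6 = 34.4 s.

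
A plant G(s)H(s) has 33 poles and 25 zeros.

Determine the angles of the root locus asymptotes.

n - m = 33 - 25 = 8. Angles: θk = (2k + 1)·180°/8 = 22.5°, 67.5°, 112.5°, 157.5°, 202.5°, 247.5°, 292.5°, 337.5°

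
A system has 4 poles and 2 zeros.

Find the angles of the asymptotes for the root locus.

n - m = 4 - 2 = 2. Angles: θk = (2k + 1)·180°/2 = 90°, 270°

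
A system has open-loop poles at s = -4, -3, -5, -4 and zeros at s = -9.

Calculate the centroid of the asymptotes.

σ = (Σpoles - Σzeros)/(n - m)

σ = (Σpoles - Σzeros)/(n - m) = (-16 - (-9))/(4 - 1) = -7/3 = -2.33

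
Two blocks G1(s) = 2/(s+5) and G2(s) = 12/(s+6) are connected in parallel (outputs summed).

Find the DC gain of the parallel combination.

Parallel: G_eq = G1 + G2. DC gain = G1(0) + G2(0) = 2/5 + 12/6 = 0.4 + 2 = 2.4.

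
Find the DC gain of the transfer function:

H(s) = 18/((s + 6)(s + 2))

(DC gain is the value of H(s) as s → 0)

DC gain = H(0) = 18/(6 × 2) = 18/12 = 1.5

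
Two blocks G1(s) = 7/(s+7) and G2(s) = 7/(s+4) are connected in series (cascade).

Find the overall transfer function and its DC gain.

Series: multiply transfer functions. G_eq = 7/(s+7) × 7/(s+4) = 49/((s+7)(s+4)). DC gain = 49/(7×4) = 1.75.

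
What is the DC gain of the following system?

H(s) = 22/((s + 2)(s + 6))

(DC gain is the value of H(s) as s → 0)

DC gain = H(0) = 22/(2 × 6) = 22/12 = 1.8333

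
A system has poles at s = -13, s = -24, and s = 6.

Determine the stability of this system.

Pole(s) at s = 6 are not in the left half-plane. System is unstable.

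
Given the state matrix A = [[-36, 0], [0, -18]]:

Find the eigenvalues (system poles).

For diagonal matrix, eigenvalues are diagonal entries: λ₁ = -36, λ₂ = -18.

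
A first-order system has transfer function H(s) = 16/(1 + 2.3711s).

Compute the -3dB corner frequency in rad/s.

Corner frequency = 1/τ = 1/2.3711 = 0.422 rad/s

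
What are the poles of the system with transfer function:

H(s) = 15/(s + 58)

Pole is where denominator = 0: s + 58 = 0, so s = -58.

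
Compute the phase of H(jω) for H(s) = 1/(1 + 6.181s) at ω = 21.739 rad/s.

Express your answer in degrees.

Phase = -arctan(ωτ) = -arctan(21.739 × 6.181) = -89.6°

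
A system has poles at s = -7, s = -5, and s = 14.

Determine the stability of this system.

Pole(s) at s = 14 are not in the left half-plane. System is unstable.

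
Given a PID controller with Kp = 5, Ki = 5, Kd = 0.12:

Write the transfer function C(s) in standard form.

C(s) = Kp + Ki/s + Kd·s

Substituting values: C(s) = 5 + 5/s + 0.12s = (0.12s² + 5s + 5)/s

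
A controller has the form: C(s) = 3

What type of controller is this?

This is a Proportional (P) controller.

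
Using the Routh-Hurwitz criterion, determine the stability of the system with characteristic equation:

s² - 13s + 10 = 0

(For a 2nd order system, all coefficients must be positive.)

Coefficients: 1, -13, 10. b=-13 not positive, so system is unstable.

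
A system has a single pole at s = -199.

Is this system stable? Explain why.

Pole at s = -199 is in the left half-plane. Stable.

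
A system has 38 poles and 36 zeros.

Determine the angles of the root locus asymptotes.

n - m = 38 - 36 = 2. Angles: θk = (2k + 1)·180°/2 = 90°, 270°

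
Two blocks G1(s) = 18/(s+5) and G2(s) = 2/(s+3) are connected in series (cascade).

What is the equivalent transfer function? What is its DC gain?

Series: multiply transfer functions. G_eq = 18/(s+5) × 2/(s+3) = 36/((s+5)(s+3)). DC gain = 36/(5×3) = 2.4.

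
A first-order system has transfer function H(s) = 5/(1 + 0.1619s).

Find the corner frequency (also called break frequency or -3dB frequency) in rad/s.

Corner frequency = 1/τ = 1/0.1619 = 6.177 rad/s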